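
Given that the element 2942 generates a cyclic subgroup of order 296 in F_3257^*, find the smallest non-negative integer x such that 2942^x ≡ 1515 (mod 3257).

2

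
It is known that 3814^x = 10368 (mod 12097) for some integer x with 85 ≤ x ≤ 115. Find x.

Compute 3814^85 mod 12097 = 4976, then multiply by 3814 repeatedly:
  3814^85=4976  3814^86=10368
Found 10368 at exponent 86.

86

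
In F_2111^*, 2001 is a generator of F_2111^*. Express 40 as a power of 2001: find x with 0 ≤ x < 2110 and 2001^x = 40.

Baby-step giant-step with m = ceil(sqrt(2110)) = 46.
Baby table (2001^j mod 2111 for j=0..45):
  0:1  1:2001  2:1545  3:1041  4:1595  5:1874  6:738  7:1149
  8:270  9:1965  10:1283  11:307  12:6  13:1451  14:826  15:2024
  16:1126  17:689  18:206  19:561  20:1620  21:1235  22:1365  23:1842
  24:36  25:262  26:734  27:1589  28:423  29:2023  30:1236  31:1255
  32:1276  33:1077  34:1857  35:497  36:216  37:1572  38:182  39:1090
  40:427  41:1583  42:1083  43:1197  44:1323  45:129
Giant step factor: 2001^(-46) ≡ 1345 (mod 2111).
Scan 40·1345^i mod 2111 for i = 0, 1, …:
  i=0: 40   i=1: 1025   i=2: 142   i=3: 1000
  i=4: 293   i=5: 1439   i=6: 1779   i=7: 992
  i=8: 88   i=9: 144     …   i=30: 214
  i=31: 734
Match at i=31, j=26: x = 31·46 + 26 = 1452.

1452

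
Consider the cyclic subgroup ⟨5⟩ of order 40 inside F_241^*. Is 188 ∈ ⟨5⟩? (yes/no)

no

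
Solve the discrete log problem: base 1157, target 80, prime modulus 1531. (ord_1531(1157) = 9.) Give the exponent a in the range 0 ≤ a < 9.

7

Successive powers of 1157 modulo 1531:
  1157^0=1  1157^1=1157  1157^2=555  1157^3=646  1157^4=294  1157^5=276
  1157^6=884  1157^7=80
So 1157^7 ≡ 80 (mod 1531), giving a = 7.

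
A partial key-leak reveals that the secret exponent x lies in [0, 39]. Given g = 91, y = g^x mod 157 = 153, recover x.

12

Compute 91^0 mod 157 = 1, then multiply by 91 repeatedly:
  91^0=1  91^1=91  91^2=117  91^3=128  91^4=30
  91^5=61  91^6=56  91^7=72  91^8=115  91^9=103
  91^10=110  91^11=119  91^12=153
Found 153 at exponent 12.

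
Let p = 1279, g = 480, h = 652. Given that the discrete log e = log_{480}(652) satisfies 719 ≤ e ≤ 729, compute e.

724

Compute 480^719 mod 1279 = 1254, then multiply by 480 repeatedly:
  480^719=1254  480^720=790  480^721=616  480^722=231  480^723=886
  480^724=652
Found 652 at exponent 724.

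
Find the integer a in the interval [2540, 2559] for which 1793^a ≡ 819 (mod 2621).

Compute 1793^2540 mod 2621 = 909, then multiply by 1793 repeatedly:
  1793^2540=909  1793^2541=2196  1793^2542=686  1793^2543=749  1793^2544=1005
  1793^2545=1338  1793^2546=819
Found 819 at exponent 2546.

2546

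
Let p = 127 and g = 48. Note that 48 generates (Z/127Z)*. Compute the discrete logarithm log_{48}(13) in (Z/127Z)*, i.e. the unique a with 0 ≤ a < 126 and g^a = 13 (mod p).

40

Baby-step giant-step with m = ceil(sqrt(126)) = 12.
Baby table (48^j mod 127 for j=0..11):
  0:1  1:48  2:18  3:102  4:70  5:58  6:117  7:28
  8:74  9:123  10:62  11:55
Giant step factor: 48^(-12) ≡ 47 (mod 127).
Scan 13·47^i mod 127 for i = 0, 1, …:
  i=0: 13   i=1: 103   i=2: 15   i=3: 70
Match at i=3, j=4: a = 3·12 + 4 = 40.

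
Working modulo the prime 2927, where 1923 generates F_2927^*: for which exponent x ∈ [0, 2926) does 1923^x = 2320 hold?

1260

Baby-step giant-step with m = ceil(sqrt(2926)) = 55.
Baby table (1923^j mod 2927 for j=0..54):
  0:1  1:1923  2:1128  3:237  4:2066  5:979  6:556  7:833
  8:790  9:57  10:1312  11:2829  12:1801  13:682  14:190  15:2422
  16:649  17:1125  18:322  19:1609  20:268  21:212  22:823  23:2049
  24:485  25:1869  26:2658  27:792  28:976  29:641  30:376  31:79
  32:2640  33:1302  34:1161  35:2229  36:1239  37:19  38:1413  39:943
  40:1576  41:1203  42:1039  43:1783  44:1192  45:375  46:1083  47:1512
  48:1065  49:2022  50:1250  51:683  52:2113  53:623  54:886
Giant step factor: 1923^(-55) ≡ 2672 (mod 2927).
Scan 2320·2672^i mod 2927 for i = 0, 1, …:
  i=0: 2320   i=1: 2581   i=2: 420   i=3: 1199
  i=4: 1590   i=5: 1403   i=6: 2256   i=7: 1339
  i=8: 1014   i=9: 1933     …   i=21: 2176
  i=22: 1250
Match at i=22, j=50: x = 22·55 + 50 = 1260.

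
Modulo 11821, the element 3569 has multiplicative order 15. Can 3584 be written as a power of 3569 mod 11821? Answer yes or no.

no

⟨3569⟩ has order 15; its elements mod 11821 are {1, 1048, 1932, 3345, 3376, 3569, 3665, 4876, 6359, 6544, 8274, 9009, 9061, 10772, 10916}.
3584 is not in this set.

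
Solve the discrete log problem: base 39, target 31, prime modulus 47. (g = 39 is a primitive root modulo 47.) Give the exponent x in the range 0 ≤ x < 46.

9

Baby-step giant-step with m = ceil(sqrt(46)) = 7.
Baby table (39^j mod 47 for j=0..6):
  0:1  1:39  2:17  3:5  4:7  5:38  6:25
Giant step factor: 39^(-7) ≡ 43 (mod 47).
Scan 31·43^i mod 47 for i = 0, 1, …:
  i=0: 31   i=1: 17
Match at i=1, j=2: x = 1·7 + 2 = 9.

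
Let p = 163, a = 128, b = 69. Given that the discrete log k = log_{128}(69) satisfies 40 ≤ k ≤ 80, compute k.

62

Compute 128^40 mod 163 = 60, then multiply by 128 repeatedly:
  128^40=60  128^41=19  128^42=150  128^43=129  128^44=49
  128^45=78  128^46=41  128^47=32  128^48=21  128^49=80
  128^50=134  128^51=37  128^52=9  128^53=11  128^54=104
  128^55=109  128^56=97  128^57=28  128^58=161  128^59=70
  128^60=158  128^61=12  128^62=69
Found 69 at exponent 62.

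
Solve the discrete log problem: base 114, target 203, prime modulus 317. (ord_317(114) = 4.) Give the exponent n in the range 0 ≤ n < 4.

3

Successive powers of 114 modulo 317:
  114^0=1  114^1=114  114^2=316  114^3=203
So 114^3 ≡ 203 (mod 317), giving n = 3.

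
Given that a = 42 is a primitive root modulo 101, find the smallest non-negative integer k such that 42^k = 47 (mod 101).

Successive powers of 42 modulo 101:
  42^0=1  42^1=42  42^2=47
So 42^2 ≡ 47 (mod 101), giving k = 2.

2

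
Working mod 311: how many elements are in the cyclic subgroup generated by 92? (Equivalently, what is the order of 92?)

310

The order of 92 must divide p − 1 = 310 = 2 · 5 · 31.
Divisors: 1, 2, 5, 10, 31, 62, 155, 310.
Check each in increasing order: 92^1 ≡ 92;  92^2 ≡ 67;  92^5 ≡ 291;  92^10 ≡ 89;  92^31 ≡ 275;  92^62 ≡ 52;  92^155 ≡ 310;  92^310 ≡ 1.
Smallest exponent giving 1 is 310.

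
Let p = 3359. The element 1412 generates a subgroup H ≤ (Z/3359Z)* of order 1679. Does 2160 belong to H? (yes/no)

yes

2160 ∈ ⟨1412⟩ iff 2160^1679 ≡ 1 (mod 3359), since |⟨1412⟩| = 1679.
2160^1679 mod 3359 = 1.
Since 1 = 1, 2160 lies in the subgroup.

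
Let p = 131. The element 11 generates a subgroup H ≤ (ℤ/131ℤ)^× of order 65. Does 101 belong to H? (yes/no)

yes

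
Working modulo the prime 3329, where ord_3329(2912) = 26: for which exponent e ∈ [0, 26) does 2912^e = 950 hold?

25

Successive powers of 2912 modulo 3329:
  2912^0=1  2912^1=2912  2912^2=781  2912^3=565  2912^4=754  2912^5=1837
  2912^6=2970  2912^7=3227  2912^8=2586  2912^9=234  2912^10=2292  2912^11=2988
  2912^12=2379  2912^13=3328  2912^14=417  2912^15=2548  2912^16=2764  2912^17=2575
  2912^18=1492  2912^19=359  2912^20=102  2912^21=743  2912^22=3095  2912^23=1037
  2912^24=341  2912^25=950
So 2912^25 ≡ 950 (mod 3329), giving e = 25.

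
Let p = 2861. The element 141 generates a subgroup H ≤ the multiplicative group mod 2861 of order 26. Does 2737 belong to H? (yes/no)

no

2737 ∈ ⟨141⟩ iff 2737^26 ≡ 1 (mod 2861), since |⟨141⟩| = 26.
2737^26 mod 2861 = 1093.
Since 1093 ≠ 1, 2737 does not lie in the subgroup.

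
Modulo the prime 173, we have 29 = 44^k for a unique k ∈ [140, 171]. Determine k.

164

Compute 44^140 mod 173 = 57, then multiply by 44 repeatedly:
  44^140=57  44^141=86  44^142=151  44^143=70  44^144=139
  44^145=61  44^146=89  44^147=110  44^148=169  44^149=170
  44^150=41  44^151=74  44^152=142  44^153=20  44^154=15
  44^155=141  44^156=149  44^157=155  44^158=73  44^159=98
  44^160=160  44^161=120  44^162=90  44^163=154  44^164=29
Found 29 at exponent 164.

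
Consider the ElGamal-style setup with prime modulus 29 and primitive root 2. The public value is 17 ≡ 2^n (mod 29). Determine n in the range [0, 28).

21

Successive powers of 2 modulo 29:
  2^0=1  2^1=2  2^2=4  2^3=8  2^4=16  2^5=3
  2^6=6  2^7=12  2^8=24  2^9=19  2^10=9  2^11=18
  2^12=7  2^13=14  2^14=28  2^15=27  2^16=25  2^17=21
  2^18=13  2^19=26  2^20=23  2^21=17
So 2^21 ≡ 17 (mod 29), giving n = 21.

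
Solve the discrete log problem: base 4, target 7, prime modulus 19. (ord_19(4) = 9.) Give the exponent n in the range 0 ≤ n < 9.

3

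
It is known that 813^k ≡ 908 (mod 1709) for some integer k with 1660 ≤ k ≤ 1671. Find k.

1670

Compute 813^1660 mod 1709 = 1663, then multiply by 813 repeatedly:
  813^1660=1663  813^1661=200  813^1662=245  813^1663=941  813^1664=1110
  813^1665=78  813^1666=181  813^1667=179  813^1668=262  813^1669=1090
  813^1670=908
Found 908 at exponent 1670.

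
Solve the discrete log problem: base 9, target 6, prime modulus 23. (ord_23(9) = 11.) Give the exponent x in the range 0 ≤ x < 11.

4

Successive powers of 9 modulo 23:
  9^0=1  9^1=9  9^2=12  9^3=16  9^4=6
So 9^4 ≡ 6 (mod 23), giving x = 4.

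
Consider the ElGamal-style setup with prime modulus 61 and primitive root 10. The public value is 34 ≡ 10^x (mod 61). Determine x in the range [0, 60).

36

Baby-step giant-step with m = ceil(sqrt(60)) = 8.
Baby table (10^j mod 61 for j=0..7):
  0:1  1:10  2:39  3:24  4:57  5:21  6:27  7:26
Giant step factor: 10^(-8) ≡ 42 (mod 61).
Scan 34·42^i mod 61 for i = 0, 1, …:
  i=0: 34   i=1: 25   i=2: 13   i=3: 58
  i=4: 57
Match at i=4, j=4: x = 4·8 + 4 = 36.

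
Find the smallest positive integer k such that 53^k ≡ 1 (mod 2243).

1121

The order of 53 must divide p − 1 = 2242 = 2 · 19 · 59.
Divisors: 1, 2, 19, 38, 59, 118, 1121, 2242.
Check each in increasing order: 53^1 ≡ 53;  53^2 ≡ 566;  53^19 ≡ 1561;  53^38 ≡ 823;  53^59 ≡ 1672;  53^118 ≡ 806;  53^1121 ≡ 1.
Smallest exponent giving 1 is 1121.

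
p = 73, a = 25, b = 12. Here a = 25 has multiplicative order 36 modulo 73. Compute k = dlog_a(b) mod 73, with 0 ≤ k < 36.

11

Successive powers of 25 modulo 73:
  25^0=1  25^1=25  25^2=41  25^3=3  25^4=2  25^5=50
  25^6=9  25^7=6  25^8=4  25^9=27  25^10=18  25^11=12
So 25^11 ≡ 12 (mod 73), giving k = 11.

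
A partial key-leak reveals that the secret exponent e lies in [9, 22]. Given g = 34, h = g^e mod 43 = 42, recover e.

Compute 34^9 mod 43 = 8, then multiply by 34 repeatedly:
  34^9=8  34^10=14  34^11=3  34^12=16  34^13=28
  34^14=6  34^15=32  34^16=13  34^17=12  34^18=21
  34^19=26  34^20=24  34^21=42
Found 42 at exponent 21.

21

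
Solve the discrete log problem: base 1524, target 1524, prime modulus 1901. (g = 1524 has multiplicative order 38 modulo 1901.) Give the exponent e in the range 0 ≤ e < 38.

1

Successive powers of 1524 modulo 1901:
  1524^0=1  1524^1=1524
So 1524^1 ≡ 1524 (mod 1901), giving e = 1.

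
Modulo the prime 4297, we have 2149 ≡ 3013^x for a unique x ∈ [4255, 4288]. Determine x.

4280

Compute 3013^4255 mod 4297 = 3627, then multiply by 3013 repeatedly:
  3013^4255=3627  3013^4256=880  3013^4257=191  3013^4258=3982  3013^4259=542
  3013^4260=186  3013^4261=1808  3013^4262=3205  3013^4263=1306  3013^4264=3223
  3013^4265=3976  3013^4266=3949  3013^4267=4241  3013^4268=3152  3013^4269=606
  3013^4270=3950  3013^4271=2957  3013^4272=1760  3013^4273=382  3013^4274=3667
  3013^4275=1084  3013^4276=372  3013^4277=3616  3013^4278=2113  3013^4279=2612
  3013^4280=2149
Found 2149 at exponent 4280.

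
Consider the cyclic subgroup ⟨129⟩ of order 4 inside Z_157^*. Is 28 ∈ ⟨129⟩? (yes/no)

28 ∈ ⟨129⟩ iff 28^4 ≡ 1 (mod 157), since |⟨129⟩| = 4.
28^4 mod 157 = 1.
Since 1 = 1, 28 lies in the subgroup.

yes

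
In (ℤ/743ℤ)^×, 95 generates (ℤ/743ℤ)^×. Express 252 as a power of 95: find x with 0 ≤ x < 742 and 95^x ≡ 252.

Baby-step giant-step with m = ceil(sqrt(742)) = 28.
Baby table (95^j mod 743 for j=0..27):
  0:1  1:95  2:109  3:696  4:736  5:78  6:723  7:329
  8:49  9:197  10:140  11:669  12:400  13:107  14:506  15:518
  16:172  17:737  18:173  19:89  20:282  21:42  22:275  23:120
  24:255  25:449  26:304  27:646
Giant step factor: 95^(-28) ≡ 82 (mod 743).
Scan 252·82^i mod 743 for i = 0, 1, …:
  i=0: 252   i=1: 603   i=2: 408   i=3: 21
  i=4: 236   i=5: 34   i=6: 559   i=7: 515
  i=8: 622   i=9: 480     …   i=13: 308
  i=14: 737
Match at i=14, j=17: x = 14·28 + 17 = 409.

409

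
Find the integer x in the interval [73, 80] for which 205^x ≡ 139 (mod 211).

Compute 205^73 mod 211 = 141, then multiply by 205 repeatedly:
  205^73=141  205^74=209  205^75=12  205^76=139
Found 139 at exponent 76.

76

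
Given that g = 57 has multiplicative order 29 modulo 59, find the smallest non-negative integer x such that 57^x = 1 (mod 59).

Successive powers of 57 modulo 59:
  57^0=1
So 57^0 ≡ 1 (mod 59), giving x = 0.

0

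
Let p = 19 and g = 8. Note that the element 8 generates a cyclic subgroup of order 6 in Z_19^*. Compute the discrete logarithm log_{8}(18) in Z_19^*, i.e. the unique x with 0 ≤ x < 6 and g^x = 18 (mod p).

Successive powers of 8 modulo 19:
  8^0=1  8^1=8  8^2=7  8^3=18
So 8^3 ≡ 18 (mod 19), giving x = 3.

3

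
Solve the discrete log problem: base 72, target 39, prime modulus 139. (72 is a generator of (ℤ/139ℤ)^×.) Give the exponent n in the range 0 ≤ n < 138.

123

Baby-step giant-step with m = ceil(sqrt(138)) = 12.
Baby table (72^j mod 139 for j=0..11):
  0:1  1:72  2:41  3:33  4:13  5:102  6:116  7:12
  8:30  9:75  10:118  11:17
Giant step factor: 72^(-12) ≡ 36 (mod 139).
Scan 39·36^i mod 139 for i = 0, 1, …:
  i=0: 39   i=1: 14   i=2: 87   i=3: 74
  i=4: 23   i=5: 133   i=6: 62   i=7: 8
  i=8: 10   i=9: 82   i=10: 33
Match at i=10, j=3: n = 10·12 + 3 = 123.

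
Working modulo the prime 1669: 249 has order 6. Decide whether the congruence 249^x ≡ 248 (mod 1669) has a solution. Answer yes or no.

⟨249⟩ has order 6; its elements mod 1669 are {1, 248, 249, 1420, 1421, 1668}.
248 is in this set.

yes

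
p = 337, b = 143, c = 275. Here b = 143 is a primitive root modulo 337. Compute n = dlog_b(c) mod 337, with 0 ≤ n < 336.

Baby-step giant-step with m = ceil(sqrt(336)) = 19.
Baby table (143^j mod 337 for j=0..18):
  0:1  1:143  2:229  3:58  4:206  5:139  6:331  7:153
  8:311  9:326  10:112  11:177  12:36  13:93  14:156  15:66
  16:2  17:286  18:121
Giant step factor: 143^(-19) ≡ 276 (mod 337).
Scan 275·276^i mod 337 for i = 0, 1, …:
  i=0: 275   i=1: 75   i=2: 143
Match at i=2, j=1: n = 2·19 + 1 = 39.

39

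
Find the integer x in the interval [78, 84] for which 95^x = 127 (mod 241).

79

Compute 95^78 mod 241 = 47, then multiply by 95 repeatedly:
  95^78=47  95^79=127
Found 127 at exponent 79.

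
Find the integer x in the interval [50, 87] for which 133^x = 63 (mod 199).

54

Compute 133^50 mod 199 = 128, then multiply by 133 repeatedly:
  133^50=128  133^51=109  133^52=169  133^53=189  133^54=63
Found 63 at exponent 54.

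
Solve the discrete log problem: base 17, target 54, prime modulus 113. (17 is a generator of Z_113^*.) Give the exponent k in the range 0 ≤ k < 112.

3

Baby-step giant-step with m = ceil(sqrt(112)) = 11.
Baby table (17^j mod 113 for j=0..10):
  0:1  1:17  2:63  3:54  4:14  5:12  6:91  7:78
  8:83  9:55  10:31
Giant step factor: 17^(-11) ≡ 110 (mod 113).
Scan 54·110^i mod 113 for i = 0, 1, …:
  i=0: 54
Match at i=0, j=3: k = 0·11 + 3 = 3.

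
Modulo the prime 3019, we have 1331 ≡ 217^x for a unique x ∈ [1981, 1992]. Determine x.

1989

Compute 217^1981 mod 3019 = 2600, then multiply by 217 repeatedly:
  217^1981=2600  217^1982=2666  217^1983=1893  217^1984=197  217^1985=483
  217^1986=2165  217^1987=1860  217^1988=2093  217^1989=1331
Found 1331 at exponent 1989.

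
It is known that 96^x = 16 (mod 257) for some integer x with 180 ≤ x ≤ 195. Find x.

Compute 96^180 mod 257 = 235, then multiply by 96 repeatedly:
  96^180=235  96^181=201  96^182=21  96^183=217  96^184=15
  96^185=155  96^186=231  96^187=74  96^188=165  96^189=163
  96^190=228  96^191=43  96^192=16
Found 16 at exponent 192.

192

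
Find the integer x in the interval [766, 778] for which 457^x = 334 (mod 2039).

770

Compute 457^766 mod 2039 = 1091, then multiply by 457 repeatedly:
  457^766=1091  457^767=1071  457^768=87  457^769=1018  457^770=334
Found 334 at exponent 770.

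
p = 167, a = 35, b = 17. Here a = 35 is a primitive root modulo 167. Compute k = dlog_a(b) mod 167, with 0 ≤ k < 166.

13

Baby-step giant-step with m = ceil(sqrt(166)) = 13.
Baby table (35^j mod 167 for j=0..12):
  0:1  1:35  2:56  3:123  4:130  5:41  6:99  7:125
  8:33  9:153  10:11  11:51  12:115
Giant step factor: 35^(-13) ≡ 59 (mod 167).
Scan 17·59^i mod 167 for i = 0, 1, …:
  i=0: 17   i=1: 1
Match at i=1, j=0: k = 1·13 + 0 = 13.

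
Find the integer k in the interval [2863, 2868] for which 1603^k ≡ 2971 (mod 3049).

Compute 1603^2863 mod 3049 = 2971, then multiply by 1603 repeatedly:
  1603^2863=2971
Found 2971 at exponent 2863.

2863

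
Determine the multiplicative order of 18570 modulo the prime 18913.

The order of 18570 must divide p − 1 = 18912 = 2^5 · 3 · 197.
Divisors: 1, 2, 3, 4, 6, 8, 12, 16, 24, 32, 48, 96, 197, 394, 591, 788, 1182, 1576, 2364, 3152, 4728, 6304, 9456, 18912.
Check each in increasing order: 18570^1 ≡ 18570;  18570^2 ≡ 4171;  18570^3 ≡ 6735;  18570^4 ≡ 16194;  18570^6 ≡ 6851;  18570^8 ≡ 16891;  18570^12 ≡ 13048;  18570^16 ≡ 3276;  18570^24 ≡ 14391;  18570^32 ≡ 8505;  18570^48 ≡ 3531;  18570^96 ≡ 4294;  18570^197 ≡ 6613;  18570^394 ≡ 4913;  18570^591 ≡ 16048;  18570^788 ≡ 4581;  18570^1182 ≡ 18896;  18570^1576 ≡ 11044;  18570^2364 ≡ 289;  18570^3152 ≡ 18912;  18570^4728 ≡ 7869;  18570^6304 ≡ 1.
Smallest exponent giving 1 is 6304.

6304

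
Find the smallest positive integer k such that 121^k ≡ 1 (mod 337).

56

The order of 121 must divide p − 1 = 336 = 2^4 · 3 · 7.
Divisors: 1, 2, 3, 4, 6, 7, 8, 12, 14, 16, 21, 24, 28, 42, 48, 56, 84, 112, 168, 336.
Check each in increasing order: 121^1 ≡ 121;  121^2 ≡ 150;  121^3 ≡ 289;  121^4 ≡ 258;  121^6 ≡ 282;  121^7 ≡ 85;  121^8 ≡ 175;  121^12 ≡ 329;  121^14 ≡ 148;  121^16 ≡ 295;  121^21 ≡ 111;  121^24 ≡ 64;  121^28 ≡ 336;  121^42 ≡ 189;  121^48 ≡ 52;  121^56 ≡ 1.
Smallest exponent giving 1 is 56.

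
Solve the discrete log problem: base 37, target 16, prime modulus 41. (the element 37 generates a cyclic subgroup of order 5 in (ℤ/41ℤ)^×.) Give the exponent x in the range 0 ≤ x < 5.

Successive powers of 37 modulo 41:
  37^0=1  37^1=37  37^2=16
So 37^2 ≡ 16 (mod 41), giving x = 2.

2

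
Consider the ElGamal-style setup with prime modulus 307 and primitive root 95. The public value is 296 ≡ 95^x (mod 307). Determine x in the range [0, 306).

Baby-step giant-step with m = ceil(sqrt(306)) = 18.
Baby table (95^j mod 307 for j=0..17):
  0:1  1:95  2:122  3:231  4:148  5:245  6:250  7:111
  8:107  9:34  10:160  11:157  12:179  13:120  14:41  15:211
  16:90  17:261
Giant step factor: 95^(-18) ≡ 81 (mod 307).
Scan 296·81^i mod 307 for i = 0, 1, …:
  i=0: 296   i=1: 30   i=2: 281   i=3: 43
  i=4: 106   i=5: 297   i=6: 111
Match at i=6, j=7: x = 6·18 + 7 = 115.

115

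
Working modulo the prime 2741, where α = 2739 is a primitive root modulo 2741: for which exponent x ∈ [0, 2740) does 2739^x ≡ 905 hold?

Baby-step giant-step with m = ceil(sqrt(2740)) = 53.
Baby table (2739^j mod 2741 for j=0..52):
  0:1  1:2739  2:4  3:2733  4:16  5:2709  6:64  7:2613
  8:256  9:2229  10:1024  11:693  12:1355  13:31  14:2679  15:124
  16:2493  17:496  18:1749  19:1984  20:1514  21:2454  22:574  23:1593
  24:2296  25:890  26:961  27:819  28:1103  29:535  30:1671  31:2140
  32:1202  33:337  34:2067  35:1348  36:45  37:2651  38:180  39:2381
  40:720  41:1301  42:139  43:2463  44:556  45:1629  46:2224  47:1034
  48:673  49:1395  50:2692  51:98  52:2545
Giant step factor: 2739^(-53) ≡ 916 (mod 2741).
Scan 905·916^i mod 2741 for i = 0, 1, …:
  i=0: 905   i=1: 1198   i=2: 968   i=3: 1345
  i=4: 1311   i=5: 318   i=6: 742   i=7: 2645
  i=8: 2517   i=9: 391     …   i=46: 358
  i=47: 1749
Match at i=47, j=18: x = 47·53 + 18 = 2509.

2509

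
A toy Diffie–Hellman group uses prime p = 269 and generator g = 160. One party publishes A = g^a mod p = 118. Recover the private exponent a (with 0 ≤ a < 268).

Baby-step giant-step with m = ceil(sqrt(268)) = 17.
Baby table (160^j mod 269 for j=0..16):
  0:1  1:160  2:45  3:206  4:142  5:124  6:203  7:200
  8:258  9:123  10:43  11:155  12:52  13:250  14:188  15:221
  16:121
Giant step factor: 160^(-17) ≡ 168 (mod 269).
Scan 118·168^i mod 269 for i = 0, 1, …:
  i=0: 118   i=1: 187   i=2: 212   i=3: 108
  i=4: 121
Match at i=4, j=16: a = 4·17 + 16 = 84.

84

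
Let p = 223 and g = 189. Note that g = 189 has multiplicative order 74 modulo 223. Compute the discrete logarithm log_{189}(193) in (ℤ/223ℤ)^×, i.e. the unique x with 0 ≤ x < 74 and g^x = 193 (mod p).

7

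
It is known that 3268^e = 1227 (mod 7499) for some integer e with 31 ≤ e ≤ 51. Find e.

46

Compute 3268^31 mod 7499 = 568, then multiply by 3268 repeatedly:
  3268^31=568  3268^32=3971  3268^33=3958  3268^34=6468  3268^35=5242
  3268^36=3140  3268^37=2888  3268^38=4242  3268^39=4704  3268^40=7221
  3268^41=6374  3268^42=5509  3268^43=5812  3268^44=6148  3268^45=1843
  3268^46=1227
Found 1227 at exponent 46.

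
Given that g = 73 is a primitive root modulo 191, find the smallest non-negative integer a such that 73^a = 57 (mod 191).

139

Baby-step giant-step with m = ceil(sqrt(190)) = 14.
Baby table (73^j mod 191 for j=0..13):
  0:1  1:73  2:172  3:141  4:170  5:186  6:17  7:95
  8:59  9:105  10:25  11:106  12:98  13:87
Giant step factor: 73^(-14) ≡ 4 (mod 191).
Scan 57·4^i mod 191 for i = 0, 1, …:
  i=0: 57   i=1: 37   i=2: 148   i=3: 19
  i=4: 76   i=5: 113   i=6: 70   i=7: 89
  i=8: 165   i=9: 87
Match at i=9, j=13: a = 9·14 + 13 = 139.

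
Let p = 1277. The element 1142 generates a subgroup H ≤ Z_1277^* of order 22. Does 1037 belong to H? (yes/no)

yes

⟨1142⟩ has order 22; its elements mod 1277 are {1, 92, 135, 240, 275, 282, 347, 350, 371, 404, 475, 802, 873, 906, 927, 930, 995, 1002, 1037, 1142, 1185, 1276}.
1037 is in this set.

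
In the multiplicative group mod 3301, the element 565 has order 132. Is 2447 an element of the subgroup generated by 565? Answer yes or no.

2447 ∈ ⟨565⟩ iff 2447^132 ≡ 1 (mod 3301), since |⟨565⟩| = 132.
2447^132 mod 3301 = 1.
Since 1 = 1, 2447 lies in the subgroup.

yes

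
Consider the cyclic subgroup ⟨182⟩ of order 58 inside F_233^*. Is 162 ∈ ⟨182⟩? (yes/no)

yes

162 ∈ ⟨182⟩ iff 162^58 ≡ 1 (mod 233), since |⟨182⟩| = 58.
162^58 mod 233 = 1.
Since 1 = 1, 162 lies in the subgroup.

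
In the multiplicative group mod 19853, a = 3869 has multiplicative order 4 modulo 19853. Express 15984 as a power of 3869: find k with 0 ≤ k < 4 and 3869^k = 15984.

3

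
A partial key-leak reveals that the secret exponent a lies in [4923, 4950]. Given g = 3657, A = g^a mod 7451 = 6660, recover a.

Compute 3657^4923 mod 7451 = 3868, then multiply by 3657 repeatedly:
  3657^4923=3868  3657^4924=3278  3657^4925=6438  3657^4926=6057  3657^4927=6077
  3657^4928=4707  3657^4929=1689  3657^4930=7245  3657^4931=6660
Found 6660 at exponent 4931.

4931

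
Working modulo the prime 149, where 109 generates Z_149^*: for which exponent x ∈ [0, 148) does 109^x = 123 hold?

116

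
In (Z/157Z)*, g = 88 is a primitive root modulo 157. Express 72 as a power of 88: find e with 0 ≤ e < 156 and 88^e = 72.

Baby-step giant-step with m = ceil(sqrt(156)) = 13.
Baby table (88^j mod 157 for j=0..12):
  0:1  1:88  2:51  3:92  4:89  5:139  6:143  7:24
  8:71  9:125  10:10  11:95  12:39
Giant step factor: 88^(-13) ≡ 107 (mod 157).
Scan 72·107^i mod 157 for i = 0, 1, …:
  i=0: 72   i=1: 11   i=2: 78   i=3: 25
  i=4: 6   i=5: 14   i=6: 85   i=7: 146
  i=8: 79   i=9: 132   i=10: 151   i=11: 143
Match at i=11, j=6: e = 11·13 + 6 = 149.

149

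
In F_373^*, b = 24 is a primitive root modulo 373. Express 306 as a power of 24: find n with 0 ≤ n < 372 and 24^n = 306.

339

Baby-step giant-step with m = ceil(sqrt(372)) = 20.
Baby table (24^j mod 373 for j=0..19):
  0:1  1:24  2:203  3:23  4:179  5:193  6:156  7:14
  8:336  9:231  10:322  11:268  12:91  13:319  14:196  15:228
  16:250  17:32  18:22  19:155
Giant step factor: 24^(-20) ≡ 261 (mod 373).
Scan 306·261^i mod 373 for i = 0, 1, …:
  i=0: 306   i=1: 44   i=2: 294   i=3: 269
  i=4: 85   i=5: 178   i=6: 206   i=7: 54
  i=8: 293   i=9: 8     …   i=15: 315
  i=16: 155
Match at i=16, j=19: n = 16·20 + 19 = 339.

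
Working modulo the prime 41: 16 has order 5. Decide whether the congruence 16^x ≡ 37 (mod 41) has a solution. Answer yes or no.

37 ∈ ⟨16⟩ iff 37^5 ≡ 1 (mod 41), since |⟨16⟩| = 5.
37^5 mod 41 = 1.
Since 1 = 1, 37 lies in the subgroup.

yes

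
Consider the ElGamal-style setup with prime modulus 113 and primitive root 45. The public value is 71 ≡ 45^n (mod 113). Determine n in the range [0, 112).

105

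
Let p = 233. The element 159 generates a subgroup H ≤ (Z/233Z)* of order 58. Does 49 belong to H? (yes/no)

49 ∈ ⟨159⟩ iff 49^58 ≡ 1 (mod 233), since |⟨159⟩| = 58.
49^58 mod 233 = 1.
Since 1 = 1, 49 lies in the subgroup.

yes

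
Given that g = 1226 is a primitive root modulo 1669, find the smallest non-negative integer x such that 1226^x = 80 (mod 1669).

1662

Baby-step giant-step with m = ceil(sqrt(1668)) = 41.
Baby table (1226^j mod 1669 for j=0..40):
  0:1  1:1226  2:976  3:1572  4:1246  5:461  6:1064  7:975
  8:346  9:270  10:558  11:1487  12:514  13:951  14:964  15:212
  16:1217  17:1625  18:1133  19:450  20:930  21:253  22:1413  23:1585
  24:494  25:1466  26:1472  27:483  28:1332  29:750  30:1550  31:978
  32:686  33:1529  34:267  35:218  36:228  37:805  38:551  39:1250
  40:358
Giant step factor: 1226^(-41) ≡ 1455 (mod 1669).
Scan 80·1455^i mod 1669 for i = 0, 1, …:
  i=0: 80   i=1: 1239   i=2: 225   i=3: 251
  i=4: 1363   i=5: 393   i=6: 1017   i=7: 1001
  i=8: 1087   i=9: 1042     …   i=39: 1639
  i=40: 1413
Match at i=40, j=22: x = 40·41 + 22 = 1662.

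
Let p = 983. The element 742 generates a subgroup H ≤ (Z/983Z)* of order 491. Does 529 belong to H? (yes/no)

yes

529 ∈ ⟨742⟩ iff 529^491 ≡ 1 (mod 983), since |⟨742⟩| = 491.
529^491 mod 983 = 1.
Since 1 = 1, 529 lies in the subgroup.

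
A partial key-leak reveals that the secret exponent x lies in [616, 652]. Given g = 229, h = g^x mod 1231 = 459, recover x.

Compute 229^616 mod 1231 = 1002, then multiply by 229 repeatedly:
  229^616=1002  229^617=492  229^618=647  229^619=443  229^620=505
  229^621=1162  229^622=202  229^623=711  229^624=327  229^625=1023
  229^626=377  229^627=163  229^628=397  229^629=1050  229^630=405
  229^631=420  229^632=162  229^633=168  229^634=311  229^635=1052
  229^636=863  229^637=667  229^638=99  229^639=513  229^640=532
  229^641=1190  229^642=459
Found 459 at exponent 642.

642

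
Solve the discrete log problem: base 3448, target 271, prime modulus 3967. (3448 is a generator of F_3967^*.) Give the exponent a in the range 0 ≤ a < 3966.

2596

Baby-step giant-step with m = ceil(sqrt(3966)) = 63.
Baby table (3448^j mod 3967 for j=0..62):
  0:1  1:3448  2:3572  3:2688  4:1312  5:1396  6:1437  7:3960
  8:3633  9:2765  10:1019  11:2717  12:2129  13:1842  14:49  15:2338
  16:480  17:801  18:816  19:965  20:2974  21:3624  22:3469  23:607
  24:2327  25:2222  26:1179  27:2984  28:2401  29:3486  30:3685  31:3546
  32:314  33:3648  34:2914  35:3028  36:3367  37:1974  38:2947  39:1769
  40:2233  41:3404  42:2606  43:233  44:2050  45:3173  46:3485  47:237
  48:3941  49:1593  50:2336  51:1518  52:1591  53:3374  54:2308  55:182
  56:750  57:3483  58:1275  59:764  60:184  61:3679  62:2693
Giant step factor: 3448^(-63) ≡ 2118 (mod 3967).
Scan 271·2118^i mod 3967 for i = 0, 1, …:
  i=0: 271   i=1: 2730   i=2: 2221   i=3: 3183
  i=4: 1661   i=5: 3236   i=6: 2839   i=7: 2997
  i=8: 446   i=9: 482     …   i=40: 1046
  i=41: 1842
Match at i=41, j=13: a = 41·63 + 13 = 2596.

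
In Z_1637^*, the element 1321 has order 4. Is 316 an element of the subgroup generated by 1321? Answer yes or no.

316 ∈ ⟨1321⟩ iff 316^4 ≡ 1 (mod 1637), since |⟨1321⟩| = 4.
316^4 mod 1637 = 1.
Since 1 = 1, 316 lies in the subgroup.

yes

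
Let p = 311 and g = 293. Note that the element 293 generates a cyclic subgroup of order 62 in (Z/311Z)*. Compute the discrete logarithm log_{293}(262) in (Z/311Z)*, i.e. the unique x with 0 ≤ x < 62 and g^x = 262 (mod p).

7

Successive powers of 293 modulo 311:
  293^0=1  293^1=293  293^2=13  293^3=77  293^4=169  293^5=68
  293^6=20  293^7=262
So 293^7 ≡ 262 (mod 311), giving x = 7.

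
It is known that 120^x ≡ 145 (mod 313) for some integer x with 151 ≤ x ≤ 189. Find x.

169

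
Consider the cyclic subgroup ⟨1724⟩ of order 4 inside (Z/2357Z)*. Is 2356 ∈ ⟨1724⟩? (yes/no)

yes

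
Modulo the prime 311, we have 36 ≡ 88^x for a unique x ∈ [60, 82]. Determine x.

Compute 88^60 mod 311 = 49, then multiply by 88 repeatedly:
  88^60=49  88^61=269  88^62=36
Found 36 at exponent 62.

62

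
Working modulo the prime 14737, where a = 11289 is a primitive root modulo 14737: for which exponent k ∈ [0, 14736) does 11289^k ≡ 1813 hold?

10538

Baby-step giant-step with m = ceil(sqrt(14736)) = 122.
Baby table (11289^j mod 14737 for j=0..121):
  0:1  1:11289  2:10682  3:10964  4:11270  5:2509  6:14324  7:9272
  8:9434  9:10864  10:2382  11:10110  12:8462  13:2284  14:9063  15:7953
  16:3613  17:9878  18:12600  19:14613  20:179  21:1762  22:11005  23:2535
  24:13098  25:7001  26:14495  27:9144  28:8668  29:14109  30:13742  31:11776
  32:11524  33:10937  34:1207  35:8835  36:13036  37:14459  38:639  39:7278
  40:2567  41:5921  42:9874  43:11655  44:1359  45:534  46:893  47:969
  48:4187  49:5484  50:13476  51:513  52:14353  53:12439  54:9735  55:4606
  56:4998  57:9186  58:11222  59:5906  60:2646  61:13532  62:13743  63:8328
  64:7469  65:7164  66:12477  67:11344  68:12623  69:8994  70:10073  71:3405
  72:4949  73:1294  74:3599  75:13939  76:10422  77:8487  78:4506  79:10847
  80:2050  81:5360  82:13655  83:2275  84:10621  85:237  86:8096  87:11607
  88:4756  89:3593  90:5153  91:5278  92:1651  93:10571  94:10530  95:4528
  96:8676  97:1262  98:10776  99:11066  100:13262  101:1535  102:12640  103:9326
  104:86  105:12949  106:4958  107:14473  108:11315  109:9456  110:8693  111:1594
  112:789  113:5873  114:13271  115:14714  116:5619  117:4843  118:13094  119:6056
  120:1241  121:9499
Giant step factor: 11289^(-122) ≡ 12084 (mod 14737).
Scan 1813·12084^i mod 14737 for i = 0, 1, …:
  i=0: 1813   i=1: 9110   i=2: 14587   i=3: 51
  i=4: 12067   i=5: 9750   i=6: 11422   i=7: 11443
  i=8: 14678   i=9: 9157     …   i=85: 8643
  i=86: 893
Match at i=86, j=46: k = 86·122 + 46 = 10538.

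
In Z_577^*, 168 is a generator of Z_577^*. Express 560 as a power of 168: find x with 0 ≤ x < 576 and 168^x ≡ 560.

Baby-step giant-step with m = ceil(sqrt(576)) = 24.
Baby table (168^j mod 577 for j=0..23):
  0:1  1:168  2:528  3:423  4:93  5:45  6:59  7:103
  8:571  9:146  10:294  11:347  12:19  13:307  14:223  15:536
  16:36  17:278  18:544  19:226  20:463  21:466  22:393  23:246
Giant step factor: 168^(-24) ≡ 195 (mod 577).
Scan 560·195^i mod 577 for i = 0, 1, …:
  i=0: 560   i=1: 147   i=2: 392   i=3: 276
  i=4: 159   i=5: 424   i=6: 169   i=7: 66
  i=8: 176   i=9: 277     …   i=21: 300
  i=22: 223
Match at i=22, j=14: x = 22·24 + 14 = 542.

542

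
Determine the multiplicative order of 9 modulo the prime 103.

The order of 9 must divide p − 1 = 102 = 2 · 3 · 17.
Divisors: 1, 2, 3, 6, 17, 34, 51, 102.
Check each in increasing order: 9^1 ≡ 9;  9^2 ≡ 81;  9^3 ≡ 8;  9^6 ≡ 64;  9^17 ≡ 1.
Smallest exponent giving 1 is 17.

17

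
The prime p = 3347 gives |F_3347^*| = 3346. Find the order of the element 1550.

3346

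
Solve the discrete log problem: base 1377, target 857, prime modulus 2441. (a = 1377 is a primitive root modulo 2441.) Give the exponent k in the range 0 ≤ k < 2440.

777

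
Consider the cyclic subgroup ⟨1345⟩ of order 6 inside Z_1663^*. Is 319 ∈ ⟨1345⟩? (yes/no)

yes

⟨1345⟩ has order 6; its elements mod 1663 are {1, 318, 319, 1344, 1345, 1662}.
319 is in this set.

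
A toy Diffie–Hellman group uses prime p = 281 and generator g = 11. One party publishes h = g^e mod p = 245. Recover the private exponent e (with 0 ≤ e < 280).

Baby-step giant-step with m = ceil(sqrt(280)) = 17.
Baby table (11^j mod 281 for j=0..16):
  0:1  1:11  2:121  3:207  4:29  5:38  6:137  7:102
  8:279  9:259  10:39  11:148  12:223  13:205  14:7  15:77
  16:4
Giant step factor: 11^(-17) ≡ 198 (mod 281).
Scan 245·198^i mod 281 for i = 0, 1, …:
  i=0: 245   i=1: 178   i=2: 119   i=3: 239
  i=4: 114   i=5: 92   i=6: 232   i=7: 133
  i=8: 201   i=9: 177     …   i=14: 16
  i=15: 77
Match at i=15, j=15: e = 15·17 + 15 = 270.

270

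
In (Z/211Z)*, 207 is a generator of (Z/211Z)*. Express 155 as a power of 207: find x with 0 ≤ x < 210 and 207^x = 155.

Baby-step giant-step with m = ceil(sqrt(210)) = 15.
Baby table (207^j mod 211 for j=0..14):
  0:1  1:207  2:16  3:147  4:45  5:31  6:87  7:74
  8:126  9:129  10:117  11:165  12:184  13:108  14:201
Giant step factor: 207^(-15) ≡ 153 (mod 211).
Scan 155·153^i mod 211 for i = 0, 1, …:
  i=0: 155   i=1: 83   i=2: 39   i=3: 59
  i=4: 165
Match at i=4, j=11: x = 4·15 + 11 = 71.

71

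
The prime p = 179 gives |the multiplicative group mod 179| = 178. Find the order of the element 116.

The order of 116 must divide p − 1 = 178 = 2 · 89.
Divisors: 1, 2, 89, 178.
Check each in increasing order: 116^1 ≡ 116;  116^2 ≡ 31;  116^89 ≡ 1.
Smallest exponent giving 1 is 89.

89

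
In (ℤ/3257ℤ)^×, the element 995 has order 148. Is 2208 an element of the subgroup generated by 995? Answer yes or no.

2208 ∈ ⟨995⟩ iff 2208^148 ≡ 1 (mod 3257), since |⟨995⟩| = 148.
2208^148 mod 3257 = 1.
Since 1 = 1, 2208 lies in the subgroup.

yes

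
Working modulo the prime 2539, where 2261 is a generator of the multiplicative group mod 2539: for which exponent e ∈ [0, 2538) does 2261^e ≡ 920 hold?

1842

Baby-step giant-step with m = ceil(sqrt(2538)) = 51.
Baby table (2261^j mod 2539 for j=0..50):
  0:1  1:2261  2:1114  3:66  4:1964  5:2432  6:1817  7:135
  8:555  9:589  10:1293  11:1084  12:789  13:1551  14:452  15:1294
  16:806  17:1903  18:1617  19:2416  20:1187  21:84  22:2038  23:2172
  24:466  25:2480  26:1168  27:288  28:1184  29:918  30:1235  31:1974
  32:2191  33:262  34:795  35:2422  36:2058  37:1690  38:2434  39:1261
  40:2363  41:687  42:1978  43:1079  44:2179  45:1059  46:122  47:1630
  48:1341  49:435  50:942
Giant step factor: 2261^(-51) ≡ 2051 (mod 2539).
Scan 920·2051^i mod 2539 for i = 0, 1, …:
  i=0: 920   i=1: 443   i=2: 2170   i=3: 2342
  i=4: 2193   i=5: 1274   i=6: 343   i=7: 190
  i=8: 1223   i=9: 2380     …   i=35: 220
  i=36: 1817
Match at i=36, j=6: e = 36·51 + 6 = 1842.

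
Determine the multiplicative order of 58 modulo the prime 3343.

The order of 58 must divide p − 1 = 3342 = 2 · 3 · 557.
Divisors: 1, 2, 3, 6, 557, 1114, 1671, 3342.
Check each in increasing order: 58^1 ≡ 58;  58^2 ≡ 21;  58^3 ≡ 1218;  58^6 ≡ 2575;  58^557 ≡ 1919;  58^1114 ≡ 1918;  58^1671 ≡ 3342;  58^3342 ≡ 1.
Smallest exponent giving 1 is 3342.

3342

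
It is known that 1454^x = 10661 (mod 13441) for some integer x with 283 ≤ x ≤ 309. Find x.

295

Compute 1454^283 mod 13441 = 10059, then multiply by 1454 repeatedly:
  1454^283=10059  1454^284=1978  1454^285=13079  1454^286=11292  1454^287=7107
  1454^288=10890  1454^289=562  1454^290=10688  1454^291=2556  1454^292=6708
  1454^293=8707  1454^294=11997  1454^295=10661
Found 10661 at exponent 295.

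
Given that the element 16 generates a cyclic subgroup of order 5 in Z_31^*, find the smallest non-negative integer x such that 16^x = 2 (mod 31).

Successive powers of 16 modulo 31:
  16^0=1  16^1=16  16^2=8  16^3=4  16^4=2
So 16^4 ≡ 2 (mod 31), giving x = 4.

4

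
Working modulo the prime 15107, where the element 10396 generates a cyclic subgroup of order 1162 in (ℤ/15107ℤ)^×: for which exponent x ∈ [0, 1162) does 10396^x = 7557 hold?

Baby-step giant-step with m = ceil(sqrt(1162)) = 35.
Baby table (10396^j mod 15107 for j=0..34):
  0:1  1:10396  2:1338  3:11408  4:7618  5:5834  6:10766  7:10680
  8:7937  9:13725  10:14592  11:9045  12:5852  13:1503  14:4550  15:1783
  16:14886  17:13855  18:6442  19:1701  20:8406  21:9888  22:7620  23:11519
  24:13442  25:3282  26:8066  27:10286  28:5910  29:191  30:6619  31:13846
  32:3520  33:4766  34:11483
Giant step factor: 10396^(-35) ≡ 267 (mod 15107).
Scan 7557·267^i mod 15107 for i = 0, 1, …:
  i=0: 7557   i=1: 8488   i=2: 246   i=3: 5254
  i=4: 12974   i=5: 4555   i=6: 7625   i=7: 11537
  i=8: 13658   i=9: 5899     …   i=17: 5148
  i=18: 14886
Match at i=18, j=16: x = 18·35 + 16 = 646.

646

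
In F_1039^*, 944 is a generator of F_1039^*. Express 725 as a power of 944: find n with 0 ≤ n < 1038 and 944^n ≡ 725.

110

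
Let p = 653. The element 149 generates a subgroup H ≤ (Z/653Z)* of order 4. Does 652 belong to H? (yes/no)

⟨149⟩ has order 4; its elements mod 653 are {1, 149, 504, 652}.
652 is in this set.

yes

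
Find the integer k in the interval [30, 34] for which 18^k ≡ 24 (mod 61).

Compute 18^30 mod 61 = 60, then multiply by 18 repeatedly:
  18^30=60  18^31=43  18^32=42  18^33=24
Found 24 at exponent 33.

33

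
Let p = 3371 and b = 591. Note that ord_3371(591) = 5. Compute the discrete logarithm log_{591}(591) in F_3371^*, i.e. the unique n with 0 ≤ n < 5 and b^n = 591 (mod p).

1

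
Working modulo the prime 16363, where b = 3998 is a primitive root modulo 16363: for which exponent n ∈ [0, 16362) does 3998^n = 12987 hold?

Baby-step giant-step with m = ceil(sqrt(16362)) = 128.
Baby table (3998^j mod 16363 for j=0..127):
  0:1  1:3998  2:13716  3:4155  4:3245  5:14014  6:1060  7:16226
  8:8616  9:2653  10:3470  11:13599  12:10916  13:2047  14:2406  15:14107
  16:12888  17:15500  18:2319  19:9904  20:14095  21:14001  22:14538  23:1548
  24:3690  25:9557  26:1281  27:16182  28:12697  29:4580  30:643  31:1723
  32:16094  33:4496  34:8434  35:11352  36:10697  37:10087  38:9394  39:4127
  40:5842  41:6315  42:15624  43:7181  44:8936  45:5699  46:7306  47:1433
  48:2084  49:3065  50:14346  51:2993  52:4661  53:13584  54:35  55:9026
  56:5533  57:14521  58:15397  59:15963  60:4374  61:11568  62:7026  63:11040
  64:6909  65:1438  66:5711  67:6193  68:2395  69:2855  70:9279  71:2521
  72:15713  73:3017  74:2435  75:15508  76:1577  77:5091  78:14609  79:7235
  80:12109  81:10028  82:2594  83:13033  84:6142  85:11216  86:6948  87:10093
  88:656  89:4608  90:14409  91:9422  92:1530  93:13541  94:8114  95:8306
  96:6861  97:5890  98:1863  99:3109  100:10265  101:1066  102:7488  103:9097
  104:11220  105:6577  106:15868  107:913  108:1225  109:5013  110:13662  111:982
  112:15279  113:2363  114:5823  115:12168  116:465  117:10051  118:12733  119:1241
  120:3529  121:4036  122:2010  123:1747  124:13868  125:6420  126:9976  127:7417
Giant step factor: 3998^(-128) ≡ 1310 (mod 16363).
Scan 12987·1310^i mod 16363 for i = 0, 1, …:
  i=0: 12987   i=1: 11813   i=2: 11995   i=3: 4970
  i=4: 14589   i=5: 15969   i=6: 7476   i=7: 8486
  i=8: 6183   i=9: 45     …   i=83: 2510
  i=84: 15500
Match at i=84, j=17: n = 84·128 + 17 = 10769.

10769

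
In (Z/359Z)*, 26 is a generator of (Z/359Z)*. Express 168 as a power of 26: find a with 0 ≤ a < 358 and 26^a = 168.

345

Baby-step giant-step with m = ceil(sqrt(358)) = 19.
Baby table (26^j mod 359 for j=0..18):
  0:1  1:26  2:317  3:344  4:328  5:271  6:225  7:106
  8:243  9:215  10:205  11:304  12:6  13:156  14:107  15:269
  16:173  17:190  18:273
Giant step factor: 26^(-19) ≡ 197 (mod 359).
Scan 168·197^i mod 359 for i = 0, 1, …:
  i=0: 168   i=1: 68   i=2: 113   i=3: 3
  i=4: 232   i=5: 111   i=6: 327   i=7: 158
  i=8: 252   i=9: 102     …   i=17: 153
  i=18: 344
Match at i=18, j=3: a = 18·19 + 3 = 345.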